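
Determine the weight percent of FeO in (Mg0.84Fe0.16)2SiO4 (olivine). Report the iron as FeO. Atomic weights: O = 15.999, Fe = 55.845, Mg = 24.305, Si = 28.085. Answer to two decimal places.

15.25 wt%

Molar mass of (Mg0.84Fe0.16)2SiO4 = 1.68*24.305 + 0.32*55.845 + 1*28.085 + 4*15.999 = 150.784 g/mol.
Each formula unit contains 0.32 Fe, equivalent to 0.32/1 = 0.3200 mol FeO.
M(FeO) = 1×55.845 + 1×15.999 = 71.844 g/mol.
Mass of FeO per formula unit = 0.3200 × 71.844 = 22.990 g.
FeO wt% = 22.990 / 150.784 × 100 = 15.25%.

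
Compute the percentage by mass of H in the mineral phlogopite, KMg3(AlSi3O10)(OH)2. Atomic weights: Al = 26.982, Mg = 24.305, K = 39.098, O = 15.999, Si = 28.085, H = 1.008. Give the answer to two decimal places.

0.48 mass %

M(KMg3(AlSi3O10)(OH)2) = 417.254 g/mol.
H contributes 2 × 1.008 = 2.016 g per mole.
2.016/417.254 = 0.0048 → 0.48%.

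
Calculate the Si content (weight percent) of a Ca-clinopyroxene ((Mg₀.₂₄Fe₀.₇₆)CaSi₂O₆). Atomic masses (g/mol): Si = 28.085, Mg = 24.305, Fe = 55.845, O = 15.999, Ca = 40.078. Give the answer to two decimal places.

Molar mass of (Mg₀.₂₄Fe₀.₇₆)CaSi₂O₆: 0.24×24.305 + 0.76×55.845 + 1×40.078 + 2×28.085 + 6×15.999 = 240.517 g/mol.
Mass of Si per formula unit: 2 × 28.085 = 56.170 g.
Weight fraction Si = 56.170 / 240.517 = 0.2335.

23.35 weight percent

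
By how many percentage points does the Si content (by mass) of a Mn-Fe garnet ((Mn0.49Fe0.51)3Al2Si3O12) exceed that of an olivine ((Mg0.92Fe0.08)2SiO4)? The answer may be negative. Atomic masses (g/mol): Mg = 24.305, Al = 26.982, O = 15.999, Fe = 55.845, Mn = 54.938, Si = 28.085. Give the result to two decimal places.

First mineral: 84.255 g Si in 496.409 g formula = 16.97 wt% Si.
Second mineral: 28.085 g Si in 145.737 g formula = 19.27 wt% Si.
16.97% − 19.27% gives a difference of -2.30 percentage points.

-2.30 percentage points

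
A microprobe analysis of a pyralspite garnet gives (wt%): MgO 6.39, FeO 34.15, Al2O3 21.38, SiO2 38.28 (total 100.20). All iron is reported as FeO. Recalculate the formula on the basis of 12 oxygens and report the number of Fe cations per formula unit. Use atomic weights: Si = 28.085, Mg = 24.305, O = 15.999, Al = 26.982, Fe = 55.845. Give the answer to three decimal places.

2.248 Fe apfu

6.39 wt% MgO ÷ 40.304 g/mol = 0.15855 mol, giving 0.15855 Mg and 0.15855 O.
34.15 wt% FeO ÷ 71.844 g/mol = 0.47534 mol, giving 0.47534 Fe and 0.47534 O.
21.38 wt% Al2O3 ÷ 101.961 g/mol = 0.20969 mol, giving 0.41938 Al and 0.62907 O.
38.28 wt% SiO2 ÷ 60.083 g/mol = 0.63712 mol, giving 0.63712 Si and 1.27424 O.
Oxygen sums to 2.53720; scaling by 12/2.53720 = 4.72962 puts the formula on 12 O.
Fe: 0.47534 × 4.72962 = 2.248 atoms per formula unit.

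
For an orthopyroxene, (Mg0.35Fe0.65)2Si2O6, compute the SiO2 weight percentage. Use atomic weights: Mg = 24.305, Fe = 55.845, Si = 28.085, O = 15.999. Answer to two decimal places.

49.70 wt%

M((Mg0.35Fe0.65)2Si2O6) = 241.776 g/mol; M(SiO2) = 60.083 g/mol.
Moles SiO2 per formula unit = 2 Si ÷ 1 = 2.0000.
SiO2 fraction = (2.0000 × 60.083) / 241.776 = 120.166/241.776 = 0.4970.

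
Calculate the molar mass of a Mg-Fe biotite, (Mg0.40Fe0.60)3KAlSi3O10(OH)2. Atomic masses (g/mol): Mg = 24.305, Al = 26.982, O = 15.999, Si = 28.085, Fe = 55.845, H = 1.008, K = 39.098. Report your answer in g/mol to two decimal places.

The formula mass is the sum 1.20×24.305 + 1.80×55.845 + 1×39.098 + 1×26.982 + 3×28.085 + 12×15.999 + 2×1.008.

474.03 g/mol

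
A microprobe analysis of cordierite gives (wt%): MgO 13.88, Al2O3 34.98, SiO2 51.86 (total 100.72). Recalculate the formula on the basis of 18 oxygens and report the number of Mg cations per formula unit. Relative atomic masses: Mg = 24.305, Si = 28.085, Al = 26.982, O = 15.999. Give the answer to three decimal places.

MgO: 13.88/40.304 = 0.34438 mol → 0.34438 mol Mg, 0.34438 mol O.
Al2O3: 34.98/101.961 = 0.34307 mol → 0.68614 mol Al, 1.02921 mol O.
SiO2: 51.86/60.083 = 0.86314 mol → 0.86314 mol Si, 1.72628 mol O.
Total oxygen = 3.09987 mol. Normalization factor = 18/3.09987 = 5.80670.
Mg per 18 O = 0.34438 × 5.80670 = 2.000.

2.000 Mg apfu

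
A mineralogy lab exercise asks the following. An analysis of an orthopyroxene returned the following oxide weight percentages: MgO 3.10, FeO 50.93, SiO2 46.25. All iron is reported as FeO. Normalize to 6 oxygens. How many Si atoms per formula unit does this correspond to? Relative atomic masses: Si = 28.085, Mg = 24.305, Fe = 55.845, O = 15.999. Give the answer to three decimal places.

MgO: 3.10/40.304 = 0.07692 mol → 0.07692 mol Mg, 0.07692 mol O.
FeO: 50.93/71.844 = 0.70890 mol → 0.70890 mol Fe, 0.70890 mol O.
SiO2: 46.25/60.083 = 0.76977 mol → 0.76977 mol Si, 1.53954 mol O.
Total oxygen = 2.32536 mol. Normalization factor = 6/2.32536 = 2.58025.
Si per 6 O = 0.76977 × 2.58025 = 1.986.

1.986 Si apfu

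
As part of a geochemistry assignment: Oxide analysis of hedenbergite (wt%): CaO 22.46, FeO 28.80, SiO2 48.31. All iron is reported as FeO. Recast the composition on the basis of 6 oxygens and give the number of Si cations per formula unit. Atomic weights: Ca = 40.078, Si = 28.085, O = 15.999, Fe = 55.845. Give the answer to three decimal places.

22.46 wt% CaO ÷ 56.077 g/mol = 0.40052 mol, giving 0.40052 Ca and 0.40052 O.
28.80 wt% FeO ÷ 71.844 g/mol = 0.40087 mol, giving 0.40087 Fe and 0.40087 O.
48.31 wt% SiO2 ÷ 60.083 g/mol = 0.80405 mol, giving 0.80405 Si and 1.60810 O.
Oxygen sums to 2.40949; scaling by 6/2.40949 = 2.49015 puts the formula on 6 O.
Si: 0.80405 × 2.49015 = 2.002 atoms per formula unit.

2.002 Si apfu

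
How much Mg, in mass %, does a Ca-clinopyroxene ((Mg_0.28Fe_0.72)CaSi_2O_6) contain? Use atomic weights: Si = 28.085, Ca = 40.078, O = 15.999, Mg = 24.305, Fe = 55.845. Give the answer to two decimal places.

M((Mg_0.28Fe_0.72)CaSi_2O_6) = 239.256 g/mol.
Mg contributes 0.28 × 24.305 = 6.805 g per mole.
6.805/239.256 = 0.0284 → 2.84%.

2.84 mass %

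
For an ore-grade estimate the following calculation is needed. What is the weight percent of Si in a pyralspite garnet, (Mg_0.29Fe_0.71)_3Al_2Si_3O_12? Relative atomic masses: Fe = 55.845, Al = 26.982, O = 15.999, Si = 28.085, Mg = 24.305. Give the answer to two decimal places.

Molar mass of (Mg_0.29Fe_0.71)_3Al_2Si_3O_12: 0.87×24.305 + 2.13×55.845 + 2×26.982 + 3×28.085 + 12×15.999 = 470.302 g/mol.
Mass of Si per formula unit: 3 × 28.085 = 84.255 g.
Weight fraction Si = 84.255 / 470.302 = 0.1792.

17.92 weight percent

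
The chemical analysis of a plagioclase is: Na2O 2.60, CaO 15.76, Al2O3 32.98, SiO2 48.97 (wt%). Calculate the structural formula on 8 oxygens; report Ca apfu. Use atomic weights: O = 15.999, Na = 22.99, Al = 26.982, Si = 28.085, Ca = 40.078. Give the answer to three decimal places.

2.60 wt% Na2O ÷ 61.979 g/mol = 0.04195 mol, giving 0.08390 Na and 0.04195 O.
15.76 wt% CaO ÷ 56.077 g/mol = 0.28104 mol, giving 0.28104 Ca and 0.28104 O.
32.98 wt% Al2O3 ÷ 101.961 g/mol = 0.32346 mol, giving 0.64692 Al and 0.97038 O.
48.97 wt% SiO2 ÷ 60.083 g/mol = 0.81504 mol, giving 0.81504 Si and 1.63008 O.
Oxygen sums to 2.92345; scaling by 8/2.92345 = 2.73649 puts the formula on 8 O.
Ca: 0.28104 × 2.73649 = 0.769 atoms per formula unit.

0.769 Ca apfu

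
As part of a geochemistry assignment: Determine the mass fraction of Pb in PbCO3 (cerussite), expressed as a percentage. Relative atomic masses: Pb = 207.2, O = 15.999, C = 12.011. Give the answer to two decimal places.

77.54 weight percent

M(PbCO3) = 267.208 g/mol.
Pb contributes 1 × 207.2 = 207.200 g per mole.
207.200/267.208 = 0.7754 → 77.54%.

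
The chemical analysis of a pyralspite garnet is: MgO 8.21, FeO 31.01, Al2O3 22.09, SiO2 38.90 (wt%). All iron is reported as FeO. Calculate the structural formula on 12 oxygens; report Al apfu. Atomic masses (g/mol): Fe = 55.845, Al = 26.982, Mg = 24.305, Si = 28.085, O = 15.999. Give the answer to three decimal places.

MgO: 8.21/40.304 = 0.20370 mol → 0.20370 mol Mg, 0.20370 mol O.
FeO: 31.01/71.844 = 0.43163 mol → 0.43163 mol Fe, 0.43163 mol O.
Al2O3: 22.09/101.961 = 0.21665 mol → 0.43330 mol Al, 0.64995 mol O.
SiO2: 38.90/60.083 = 0.64744 mol → 0.64744 mol Si, 1.29488 mol O.
Total oxygen = 2.58016 mol. Normalization factor = 12/2.58016 = 4.65087.
Al per 12 O = 0.43330 × 4.65087 = 2.015.

2.015 Al apfu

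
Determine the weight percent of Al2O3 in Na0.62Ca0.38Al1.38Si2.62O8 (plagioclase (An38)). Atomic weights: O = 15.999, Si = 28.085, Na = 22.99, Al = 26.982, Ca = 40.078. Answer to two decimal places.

Formula mass = 268.293 g/mol.
1.38 Al → 0.6900 mol Al2O3 per formula unit; M(Al2O3) = 101.961, so Al2O3 mass = 70.353 g.
70.353/268.293 × 100 = 26.22 wt%.

26.22 wt%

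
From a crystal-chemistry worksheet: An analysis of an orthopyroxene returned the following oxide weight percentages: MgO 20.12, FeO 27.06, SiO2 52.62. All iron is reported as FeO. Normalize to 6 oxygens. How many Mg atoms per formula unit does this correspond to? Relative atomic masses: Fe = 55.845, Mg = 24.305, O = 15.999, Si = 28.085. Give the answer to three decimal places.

MgO (M=40.304): mol = 0.49921; Mg = 0.49921, O = 0.49921.
FeO (M=71.844): mol = 0.37665; Fe = 0.37665, O = 0.37665.
SiO2 (M=60.083): mol = 0.87579; Si = 0.87579, O = 1.75158.
ΣO = 2.62744; factor = 6/ΣO = 2.28359.
Mg apfu = 0.49921 × 2.28359 = 1.140.

1.140 Mg apfu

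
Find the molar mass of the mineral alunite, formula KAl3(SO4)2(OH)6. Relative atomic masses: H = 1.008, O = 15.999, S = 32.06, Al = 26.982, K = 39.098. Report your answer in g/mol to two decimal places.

M = 1(39.098) + 3(26.982) + 2(32.06) + 14(15.999) + 6(1.008)

414.20 g/mol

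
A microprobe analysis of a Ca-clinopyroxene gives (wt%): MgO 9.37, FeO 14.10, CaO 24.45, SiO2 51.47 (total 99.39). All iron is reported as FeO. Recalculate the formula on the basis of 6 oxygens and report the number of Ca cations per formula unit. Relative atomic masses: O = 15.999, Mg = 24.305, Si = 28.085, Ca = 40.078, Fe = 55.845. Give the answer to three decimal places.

9.37 wt% MgO ÷ 40.304 g/mol = 0.23248 mol, giving 0.23248 Mg and 0.23248 O.
14.10 wt% FeO ÷ 71.844 g/mol = 0.19626 mol, giving 0.19626 Fe and 0.19626 O.
24.45 wt% CaO ÷ 56.077 g/mol = 0.43601 mol, giving 0.43601 Ca and 0.43601 O.
51.47 wt% SiO2 ÷ 60.083 g/mol = 0.85665 mol, giving 0.85665 Si and 1.71330 O.
Oxygen sums to 2.57805; scaling by 6/2.57805 = 2.32734 puts the formula on 6 O.
Ca: 0.43601 × 2.32734 = 1.015 atoms per formula unit.

1.015 Ca apfu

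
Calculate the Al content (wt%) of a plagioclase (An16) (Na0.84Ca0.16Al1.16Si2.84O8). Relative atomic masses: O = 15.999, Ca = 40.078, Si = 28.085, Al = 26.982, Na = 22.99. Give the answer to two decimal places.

Formula mass = 0.84*22.99 + 0.16*40.078 + 1.16*26.982 + 2.84*28.085 + 8*15.999 = 264.777 g/mol, of which 31.299 g is Al.
So Al makes up 31.299/264.777 = 0.1182 of the mass, i.e. 11.82%.

11.82 wt%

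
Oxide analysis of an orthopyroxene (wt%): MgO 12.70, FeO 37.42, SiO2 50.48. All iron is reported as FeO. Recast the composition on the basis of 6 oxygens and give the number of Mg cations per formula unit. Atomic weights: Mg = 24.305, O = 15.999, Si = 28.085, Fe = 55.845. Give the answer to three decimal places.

0.751 Mg apfu

MgO (M=40.304): mol = 0.31511; Mg = 0.31511, O = 0.31511.
FeO (M=71.844): mol = 0.52085; Fe = 0.52085, O = 0.52085.
SiO2 (M=60.083): mol = 0.84017; Si = 0.84017, O = 1.68034.
ΣO = 2.51630; factor = 6/ΣO = 2.38445.
Mg apfu = 0.31511 × 2.38445 = 0.751.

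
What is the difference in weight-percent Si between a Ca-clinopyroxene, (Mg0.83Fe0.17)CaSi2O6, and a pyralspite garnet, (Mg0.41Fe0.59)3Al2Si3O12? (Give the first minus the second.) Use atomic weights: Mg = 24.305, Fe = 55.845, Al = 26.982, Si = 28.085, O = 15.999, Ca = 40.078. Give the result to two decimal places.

6.95 percentage points

M((Mg0.83Fe0.17)CaSi2O6) = 221.909 g/mol, so wt% Si = 56.170/221.909 × 100 = 25.31%.
M((Mg0.41Fe0.59)3Al2Si3O12) = 458.948 g/mol, so wt% Si = 84.255/458.948 × 100 = 18.36%.
25.31 − 18.36 = 6.95 pp.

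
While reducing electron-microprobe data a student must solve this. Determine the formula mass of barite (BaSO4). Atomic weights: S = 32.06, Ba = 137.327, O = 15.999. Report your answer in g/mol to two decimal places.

Ba: 1 × 137.327 = 137.3270
S: 1 × 32.06 = 32.0600
O: 4 × 15.999 = 63.9960
Summing the contributions gives the formula mass.

233.38 g/mol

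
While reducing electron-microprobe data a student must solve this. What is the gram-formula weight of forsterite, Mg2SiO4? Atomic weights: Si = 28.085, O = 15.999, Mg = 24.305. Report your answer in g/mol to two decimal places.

Mg: 2 × 24.305 = 48.6100
Si: 1 × 28.085 = 28.0850
O: 4 × 15.999 = 63.9960
Summing the contributions gives the formula mass.

140.69 g/mol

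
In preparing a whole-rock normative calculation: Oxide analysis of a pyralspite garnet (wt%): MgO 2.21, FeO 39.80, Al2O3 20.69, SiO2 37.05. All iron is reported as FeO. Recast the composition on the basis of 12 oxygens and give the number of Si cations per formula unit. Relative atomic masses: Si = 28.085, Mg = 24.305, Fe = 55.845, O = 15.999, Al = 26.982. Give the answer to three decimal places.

3.019 Si apfu

2.21 wt% MgO ÷ 40.304 g/mol = 0.05483 mol, giving 0.05483 Mg and 0.05483 O.
39.80 wt% FeO ÷ 71.844 g/mol = 0.55398 mol, giving 0.55398 Fe and 0.55398 O.
20.69 wt% Al2O3 ÷ 101.961 g/mol = 0.20292 mol, giving 0.40584 Al and 0.60876 O.
37.05 wt% SiO2 ÷ 60.083 g/mol = 0.61665 mol, giving 0.61665 Si and 1.23330 O.
Oxygen sums to 2.45087; scaling by 12/2.45087 = 4.89622 puts the formula on 12 O.
Si: 0.61665 × 4.89622 = 3.019 atoms per formula unit.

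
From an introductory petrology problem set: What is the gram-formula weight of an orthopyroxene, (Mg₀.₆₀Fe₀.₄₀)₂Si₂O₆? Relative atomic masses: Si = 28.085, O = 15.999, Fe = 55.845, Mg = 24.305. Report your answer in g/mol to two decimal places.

226.01 g/mol

Mg: 1.20 × 24.305 = 29.1660
Fe: 0.80 × 55.845 = 44.6760
Si: 2 × 28.085 = 56.1700
O: 6 × 15.999 = 95.9940
Summing the contributions gives the formula mass.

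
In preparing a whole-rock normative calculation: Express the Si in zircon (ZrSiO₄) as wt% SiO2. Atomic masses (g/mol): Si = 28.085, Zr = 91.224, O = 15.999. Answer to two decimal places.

Molar mass of ZrSiO₄ = 1×91.224 + 1×28.085 + 4×15.999 = 183.305 g/mol.
Each formula unit contains 1 Si, equivalent to 1/1 = 1.0000 mol SiO2.
M(SiO2) = 1×28.085 + 2×15.999 = 60.083 g/mol.
Mass of SiO2 per formula unit = 1.0000 × 60.083 = 60.083 g.
SiO2 wt% = 60.083 / 183.305 × 100 = 32.78%.

32.78 wt%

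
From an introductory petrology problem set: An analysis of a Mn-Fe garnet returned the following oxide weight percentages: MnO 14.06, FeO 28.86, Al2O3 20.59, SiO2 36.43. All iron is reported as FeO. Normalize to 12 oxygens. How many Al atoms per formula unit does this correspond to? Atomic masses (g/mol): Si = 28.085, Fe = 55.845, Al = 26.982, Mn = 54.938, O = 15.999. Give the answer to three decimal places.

2.004 Al apfu

MnO: 14.06/70.937 = 0.19820 mol → 0.19820 mol Mn, 0.19820 mol O.
FeO: 28.86/71.844 = 0.40170 mol → 0.40170 mol Fe, 0.40170 mol O.
Al2O3: 20.59/101.961 = 0.20194 mol → 0.40388 mol Al, 0.60582 mol O.
SiO2: 36.43/60.083 = 0.60633 mol → 0.60633 mol Si, 1.21266 mol O.
Total oxygen = 2.41838 mol. Normalization factor = 12/2.41838 = 4.96200.
Al per 12 O = 0.40388 × 4.96200 = 2.004.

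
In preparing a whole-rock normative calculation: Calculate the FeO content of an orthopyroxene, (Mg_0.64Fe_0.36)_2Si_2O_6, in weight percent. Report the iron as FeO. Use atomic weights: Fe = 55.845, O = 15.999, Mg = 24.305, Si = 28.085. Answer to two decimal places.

23.15 wt%

Formula mass = 223.483 g/mol.
0.72 Fe → 0.7200 mol FeO per formula unit; M(FeO) = 71.844, so FeO mass = 51.728 g.
51.728/223.483 × 100 = 23.15 wt%.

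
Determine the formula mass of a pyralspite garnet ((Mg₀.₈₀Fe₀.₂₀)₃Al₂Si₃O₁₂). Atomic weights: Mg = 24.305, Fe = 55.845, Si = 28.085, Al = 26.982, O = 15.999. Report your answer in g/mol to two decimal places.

422.05 g/mol

M = 2.40*24.305 + 0.60*55.845 + 2*26.982 + 3*28.085 + 12*15.999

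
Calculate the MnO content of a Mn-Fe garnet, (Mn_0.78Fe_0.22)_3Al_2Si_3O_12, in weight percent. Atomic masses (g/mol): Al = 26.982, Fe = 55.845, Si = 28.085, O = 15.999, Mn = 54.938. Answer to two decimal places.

33.49 wt%

M((Mn_0.78Fe_0.22)_3Al_2Si_3O_12) = 495.620 g/mol; M(MnO) = 70.937 g/mol.
Moles MnO per formula unit = 2.34 Mn ÷ 1 = 2.3400.
MnO fraction = (2.3400 × 70.937) / 495.620 = 165.993/495.620 = 0.3349.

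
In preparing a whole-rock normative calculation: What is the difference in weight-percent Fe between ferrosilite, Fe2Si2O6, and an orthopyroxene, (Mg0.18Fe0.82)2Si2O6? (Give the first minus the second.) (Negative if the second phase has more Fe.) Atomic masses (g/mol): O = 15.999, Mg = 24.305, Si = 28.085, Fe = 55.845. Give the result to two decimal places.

First mineral: 111.690 g Fe in 263.854 g formula = 42.33 wt% Fe.
Second mineral: 91.586 g Fe in 252.500 g formula = 36.27 wt% Fe.
42.33% − 36.27% gives a difference of 6.06 percentage points.

6.06 percentage points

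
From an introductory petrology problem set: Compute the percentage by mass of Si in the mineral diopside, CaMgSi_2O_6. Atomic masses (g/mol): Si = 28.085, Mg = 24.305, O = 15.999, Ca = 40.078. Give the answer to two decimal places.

M(CaMgSi_2O_6) = 216.547 g/mol.
Si contributes 2 × 28.085 = 56.170 g per mole.
56.170/216.547 = 0.2594 → 25.94%.

25.94 weight percent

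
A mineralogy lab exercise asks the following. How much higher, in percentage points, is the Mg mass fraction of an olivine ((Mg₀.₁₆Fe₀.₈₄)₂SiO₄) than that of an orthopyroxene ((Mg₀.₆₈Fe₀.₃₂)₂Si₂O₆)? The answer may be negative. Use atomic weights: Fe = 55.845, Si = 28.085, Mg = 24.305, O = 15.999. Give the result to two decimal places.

M((Mg₀.₁₆Fe₀.₈₄)₂SiO₄) = 193.678 g/mol, so wt% Mg = 7.778/193.678 × 100 = 4.02%.
M((Mg₀.₆₈Fe₀.₃₂)₂Si₂O₆) = 220.960 g/mol, so wt% Mg = 33.055/220.960 × 100 = 14.96%.
4.02 − 14.96 = -10.94 pp.

-10.94 percentage points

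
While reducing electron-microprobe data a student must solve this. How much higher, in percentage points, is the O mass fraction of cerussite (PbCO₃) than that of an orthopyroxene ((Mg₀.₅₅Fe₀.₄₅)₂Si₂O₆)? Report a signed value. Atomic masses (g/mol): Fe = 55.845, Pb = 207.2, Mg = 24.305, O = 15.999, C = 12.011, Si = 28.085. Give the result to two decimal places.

First mineral: 47.997 g O in 267.208 g formula = 17.96 wt% O.
Second mineral: 95.994 g O in 229.160 g formula = 41.89 wt% O.
17.96% − 41.89% gives a difference of -23.93 percentage points.

-23.93 percentage points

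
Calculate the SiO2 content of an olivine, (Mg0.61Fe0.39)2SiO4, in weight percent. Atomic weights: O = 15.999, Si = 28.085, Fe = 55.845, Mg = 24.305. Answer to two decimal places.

36.35 wt%

M((Mg0.61Fe0.39)2SiO4) = 165.292 g/mol; M(SiO2) = 60.083 g/mol.
Moles SiO2 per formula unit = 1 Si ÷ 1 = 1.0000.
SiO2 fraction = (1.0000 × 60.083) / 165.292 = 60.083/165.292 = 0.3635.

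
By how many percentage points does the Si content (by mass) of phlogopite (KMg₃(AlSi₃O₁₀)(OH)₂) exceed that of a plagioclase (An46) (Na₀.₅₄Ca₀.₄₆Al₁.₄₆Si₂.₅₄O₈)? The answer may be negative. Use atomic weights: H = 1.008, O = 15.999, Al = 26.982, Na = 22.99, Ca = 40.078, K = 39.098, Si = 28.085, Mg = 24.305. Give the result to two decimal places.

Si in KMg₃(AlSi₃O₁₀)(OH)₂: molar mass 417.254 g/mol; 3×28.085 = 84.255 g → 20.19 wt%.
Si in Na₀.₅₄Ca₀.₄₆Al₁.₄₆Si₂.₅₄O₈: molar mass 269.572 g/mol; 2.54×28.085 = 71.336 g → 26.46 wt%.
Difference = 20.19 − 26.46 = -6.27 percentage points.

-6.27 percentage points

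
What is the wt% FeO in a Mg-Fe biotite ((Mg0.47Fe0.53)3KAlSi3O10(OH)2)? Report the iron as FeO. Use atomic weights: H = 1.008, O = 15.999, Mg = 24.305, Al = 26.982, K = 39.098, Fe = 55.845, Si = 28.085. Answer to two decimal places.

Molar mass of (Mg0.47Fe0.53)3KAlSi3O10(OH)2 = 1.41×24.305 + 1.59×55.845 + 1×39.098 + 1×26.982 + 3×28.085 + 12×15.999 + 2×1.008 = 467.403 g/mol.
Each formula unit contains 1.59 Fe, equivalent to 1.59/1 = 1.5900 mol FeO.
M(FeO) = 1×55.845 + 1×15.999 = 71.844 g/mol.
Mass of FeO per formula unit = 1.5900 × 71.844 = 114.232 g.
FeO wt% = 114.232 / 467.403 × 100 = 24.44%.

24.44 wt%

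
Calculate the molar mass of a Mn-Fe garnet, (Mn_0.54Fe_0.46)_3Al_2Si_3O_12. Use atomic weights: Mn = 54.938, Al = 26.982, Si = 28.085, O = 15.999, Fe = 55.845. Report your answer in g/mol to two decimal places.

M = 1.62·54.938 + 1.38·55.845 + 2·26.982 + 3·28.085 + 12·15.999

496.27 g/mol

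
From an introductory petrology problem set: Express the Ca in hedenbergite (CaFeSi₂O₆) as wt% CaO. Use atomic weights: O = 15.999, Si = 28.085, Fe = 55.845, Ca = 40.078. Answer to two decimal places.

Molar mass of CaFeSi₂O₆ = 1*40.078 + 1*55.845 + 2*28.085 + 6*15.999 = 248.087 g/mol.
Each formula unit contains 1 Ca, equivalent to 1/1 = 1.0000 mol CaO.
M(CaO) = 1×40.078 + 1×15.999 = 56.077 g/mol.
Mass of CaO per formula unit = 1.0000 × 56.077 = 56.077 g.
CaO wt% = 56.077 / 248.087 × 100 = 22.60%.

22.60 wt%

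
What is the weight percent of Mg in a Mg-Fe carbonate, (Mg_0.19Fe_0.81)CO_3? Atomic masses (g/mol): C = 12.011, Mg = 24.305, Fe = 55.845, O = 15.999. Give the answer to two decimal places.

4.20 weight percent

Formula mass = 0.19*24.305 + 0.81*55.845 + 1*12.011 + 3*15.999 = 109.860 g/mol, of which 4.618 g is Mg.
So Mg makes up 4.618/109.860 = 0.0420 of the mass, i.e. 4.20%.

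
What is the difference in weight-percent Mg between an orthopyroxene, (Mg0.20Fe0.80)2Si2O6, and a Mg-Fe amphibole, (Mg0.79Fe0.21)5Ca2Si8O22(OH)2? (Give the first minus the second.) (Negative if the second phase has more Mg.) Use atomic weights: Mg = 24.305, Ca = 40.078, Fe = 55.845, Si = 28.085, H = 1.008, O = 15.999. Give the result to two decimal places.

-7.49 percentage points

First mineral: 9.722 g Mg in 251.238 g formula = 3.87 wt% Mg.
Second mineral: 96.005 g Mg in 845.470 g formula = 11.36 wt% Mg.
3.87% − 11.36% gives a difference of -7.49 percentage points.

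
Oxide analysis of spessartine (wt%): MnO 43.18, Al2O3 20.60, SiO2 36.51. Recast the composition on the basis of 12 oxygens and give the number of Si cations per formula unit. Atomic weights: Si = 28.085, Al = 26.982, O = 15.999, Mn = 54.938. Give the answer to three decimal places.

43.18 wt% MnO ÷ 70.937 g/mol = 0.60871 mol, giving 0.60871 Mn and 0.60871 O.
20.60 wt% Al2O3 ÷ 101.961 g/mol = 0.20204 mol, giving 0.40408 Al and 0.60612 O.
36.51 wt% SiO2 ÷ 60.083 g/mol = 0.60766 mol, giving 0.60766 Si and 1.21532 O.
Oxygen sums to 2.43015; scaling by 12/2.43015 = 4.93797 puts the formula on 12 O.
Si: 0.60766 × 4.93797 = 3.001 atoms per formula unit.

3.001 Si apfu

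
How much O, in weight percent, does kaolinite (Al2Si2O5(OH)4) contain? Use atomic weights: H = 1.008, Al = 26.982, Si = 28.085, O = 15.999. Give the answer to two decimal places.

M(Al2Si2O5(OH)4) = 258.157 g/mol.
O contributes 9 × 15.999 = 143.991 g per mole.
143.991/258.157 = 0.5578 → 55.78%.

55.78 weight percent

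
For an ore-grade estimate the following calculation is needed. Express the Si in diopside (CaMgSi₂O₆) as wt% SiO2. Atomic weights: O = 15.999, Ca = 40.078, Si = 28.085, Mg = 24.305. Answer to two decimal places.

55.49 wt%

M(CaMgSi₂O₆) = 216.547 g/mol; M(SiO2) = 60.083 g/mol.
Moles SiO2 per formula unit = 2 Si ÷ 1 = 2.0000.
SiO2 fraction = (2.0000 × 60.083) / 216.547 = 120.166/216.547 = 0.5549.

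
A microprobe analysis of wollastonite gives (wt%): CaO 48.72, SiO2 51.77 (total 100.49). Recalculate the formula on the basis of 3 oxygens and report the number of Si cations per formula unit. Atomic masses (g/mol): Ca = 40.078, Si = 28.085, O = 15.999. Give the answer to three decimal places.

CaO (M=56.077): mol = 0.86881; Ca = 0.86881, O = 0.86881.
SiO2 (M=60.083): mol = 0.86164; Si = 0.86164, O = 1.72328.
ΣO = 2.59209; factor = 3/ΣO = 1.15737.
Si apfu = 0.86164 × 1.15737 = 0.997.

0.997 Si apfu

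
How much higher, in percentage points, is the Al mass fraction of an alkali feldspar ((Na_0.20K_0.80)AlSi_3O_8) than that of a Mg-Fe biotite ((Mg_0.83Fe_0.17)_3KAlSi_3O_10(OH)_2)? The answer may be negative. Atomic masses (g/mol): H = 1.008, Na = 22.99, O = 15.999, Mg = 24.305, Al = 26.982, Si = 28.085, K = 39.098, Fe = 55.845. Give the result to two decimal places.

3.58 percentage points

M((Na_0.20K_0.80)AlSi_3O_8) = 275.105 g/mol, so wt% Al = 26.982/275.105 × 100 = 9.81%.
M((Mg_0.83Fe_0.17)_3KAlSi_3O_10(OH)_2) = 433.339 g/mol, so wt% Al = 26.982/433.339 × 100 = 6.23%.
9.81 − 6.23 = 3.58 pp.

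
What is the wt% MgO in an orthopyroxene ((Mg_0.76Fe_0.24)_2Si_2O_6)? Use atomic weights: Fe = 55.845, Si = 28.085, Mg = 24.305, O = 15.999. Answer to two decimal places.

Formula mass = 215.913 g/mol.
1.52 Mg → 1.5200 mol MgO per formula unit; M(MgO) = 40.304, so MgO mass = 61.262 g.
61.262/215.913 × 100 = 28.37 wt%.

28.37 wt%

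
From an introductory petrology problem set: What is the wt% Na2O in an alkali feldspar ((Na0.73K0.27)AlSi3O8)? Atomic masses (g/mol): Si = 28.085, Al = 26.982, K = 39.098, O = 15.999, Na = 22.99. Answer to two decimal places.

Molar mass of (Na0.73K0.27)AlSi3O8 = 0.73×22.99 + 0.27×39.098 + 1×26.982 + 3×28.085 + 8×15.999 = 266.568 g/mol.
Each formula unit contains 0.73 Na, equivalent to 0.73/2 = 0.3650 mol Na2O.
M(Na2O) = 2×22.99 + 1×15.999 = 61.979 g/mol.
Mass of Na2O per formula unit = 0.3650 × 61.979 = 22.622 g.
Na2O wt% = 22.622 / 266.568 × 100 = 8.49%.

8.49 wt%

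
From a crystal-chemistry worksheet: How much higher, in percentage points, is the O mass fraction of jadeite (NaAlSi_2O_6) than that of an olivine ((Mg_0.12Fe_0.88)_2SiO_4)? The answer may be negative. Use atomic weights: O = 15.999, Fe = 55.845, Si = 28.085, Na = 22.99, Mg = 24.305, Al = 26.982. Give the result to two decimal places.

14.87 percentage points

M(NaAlSi_2O_6) = 202.136 g/mol, so wt% O = 95.994/202.136 × 100 = 47.49%.
M((Mg_0.12Fe_0.88)_2SiO_4) = 196.201 g/mol, so wt% O = 63.996/196.201 × 100 = 32.62%.
47.49 − 32.62 = 14.87 pp.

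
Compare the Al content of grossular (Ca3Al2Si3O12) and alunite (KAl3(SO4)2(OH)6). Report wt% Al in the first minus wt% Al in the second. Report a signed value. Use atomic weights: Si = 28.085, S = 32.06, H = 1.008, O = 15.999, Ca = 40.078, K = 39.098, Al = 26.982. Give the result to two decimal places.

Al in Ca3Al2Si3O12: molar mass 450.441 g/mol; 2×26.982 = 53.964 g → 11.98 wt%.
Al in KAl3(SO4)2(OH)6: molar mass 414.198 g/mol; 3×26.982 = 80.946 g → 19.54 wt%.
Difference = 11.98 − 19.54 = -7.56 percentage points.

-7.56 percentage points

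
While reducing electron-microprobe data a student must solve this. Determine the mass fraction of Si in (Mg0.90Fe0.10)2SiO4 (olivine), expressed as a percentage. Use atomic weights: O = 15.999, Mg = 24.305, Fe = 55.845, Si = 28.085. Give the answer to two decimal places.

19.11 weight percent

M((Mg0.90Fe0.10)2SiO4) = 146.999 g/mol.
Si contributes 1 × 28.085 = 28.085 g per mole.
28.085/146.999 = 0.1911 → 19.11%.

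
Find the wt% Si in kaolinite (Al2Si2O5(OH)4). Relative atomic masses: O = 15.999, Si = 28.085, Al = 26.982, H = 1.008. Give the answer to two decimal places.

Formula mass = 2×26.982 + 2×28.085 + 9×15.999 + 4×1.008 = 258.157 g/mol, of which 56.170 g is Si.
So Si makes up 56.170/258.157 = 0.2176 of the mass, i.e. 21.76%.

21.76 mass %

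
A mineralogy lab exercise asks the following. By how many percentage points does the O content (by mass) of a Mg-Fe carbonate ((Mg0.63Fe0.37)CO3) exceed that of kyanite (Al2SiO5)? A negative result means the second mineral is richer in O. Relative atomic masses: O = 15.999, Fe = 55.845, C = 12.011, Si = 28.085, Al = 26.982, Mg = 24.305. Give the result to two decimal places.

0.64 percentage points

First mineral: 47.997 g O in 95.983 g formula = 50.01 wt% O.
Second mineral: 79.995 g O in 162.044 g formula = 49.37 wt% O.
50.01% − 49.37% gives a difference of 0.64 percentage points.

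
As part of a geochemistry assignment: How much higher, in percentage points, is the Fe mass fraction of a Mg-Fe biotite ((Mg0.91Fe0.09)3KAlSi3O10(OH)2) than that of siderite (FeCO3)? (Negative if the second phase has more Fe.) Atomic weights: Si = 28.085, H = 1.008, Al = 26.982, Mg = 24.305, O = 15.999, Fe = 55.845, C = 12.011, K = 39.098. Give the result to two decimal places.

-44.66 percentage points

First mineral: 15.078 g Fe in 425.770 g formula = 3.54 wt% Fe.
Second mineral: 55.845 g Fe in 115.853 g formula = 48.20 wt% Fe.
3.54% − 48.20% gives a difference of -44.66 percentage points.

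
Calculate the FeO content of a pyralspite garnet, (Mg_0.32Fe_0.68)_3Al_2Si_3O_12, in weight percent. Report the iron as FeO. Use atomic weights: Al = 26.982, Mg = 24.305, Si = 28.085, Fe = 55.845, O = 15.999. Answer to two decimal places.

Formula mass = 467.464 g/mol.
2.04 Fe → 2.0400 mol FeO per formula unit; M(FeO) = 71.844, so FeO mass = 146.562 g.
146.562/467.464 × 100 = 31.35 wt%.

31.35 wt%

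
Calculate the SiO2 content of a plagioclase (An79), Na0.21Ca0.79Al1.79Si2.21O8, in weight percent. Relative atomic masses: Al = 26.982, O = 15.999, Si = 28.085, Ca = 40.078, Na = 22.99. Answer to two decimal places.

48.31 wt%

M(Na0.21Ca0.79Al1.79Si2.21O8) = 274.847 g/mol; M(SiO2) = 60.083 g/mol.
Moles SiO2 per formula unit = 2.21 Si ÷ 1 = 2.2100.
SiO2 fraction = (2.2100 × 60.083) / 274.847 = 132.783/274.847 = 0.4831.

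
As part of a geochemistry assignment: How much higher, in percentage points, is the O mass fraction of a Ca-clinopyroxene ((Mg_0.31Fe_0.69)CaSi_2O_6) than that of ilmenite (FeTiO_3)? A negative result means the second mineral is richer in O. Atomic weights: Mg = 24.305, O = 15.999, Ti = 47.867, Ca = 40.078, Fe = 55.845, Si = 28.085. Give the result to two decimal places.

8.64 percentage points

First mineral: 95.994 g O in 238.310 g formula = 40.28 wt% O.
Second mineral: 47.997 g O in 151.709 g formula = 31.64 wt% O.
40.28% − 31.64% gives a difference of 8.64 percentage points.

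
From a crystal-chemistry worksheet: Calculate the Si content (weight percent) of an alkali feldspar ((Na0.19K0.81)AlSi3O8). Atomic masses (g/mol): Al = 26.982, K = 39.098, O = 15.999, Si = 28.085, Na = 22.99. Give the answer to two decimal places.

30.61 weight percent

Formula mass = 0.19*22.99 + 0.81*39.098 + 1*26.982 + 3*28.085 + 8*15.999 = 275.266 g/mol, of which 84.255 g is Si.
So Si makes up 84.255/275.266 = 0.3061 of the mass, i.e. 30.61%.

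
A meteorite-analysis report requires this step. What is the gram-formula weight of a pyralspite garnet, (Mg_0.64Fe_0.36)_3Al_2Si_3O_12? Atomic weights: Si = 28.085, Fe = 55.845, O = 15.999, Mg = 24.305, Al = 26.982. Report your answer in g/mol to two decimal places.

437.19 g/mol

Mg: 1.92 × 24.305 = 46.6656
Fe: 1.08 × 55.845 = 60.3126
Al: 2 × 26.982 = 53.9640
Si: 3 × 28.085 = 84.2550
O: 12 × 15.999 = 191.9880
Summing the contributions gives the formula mass.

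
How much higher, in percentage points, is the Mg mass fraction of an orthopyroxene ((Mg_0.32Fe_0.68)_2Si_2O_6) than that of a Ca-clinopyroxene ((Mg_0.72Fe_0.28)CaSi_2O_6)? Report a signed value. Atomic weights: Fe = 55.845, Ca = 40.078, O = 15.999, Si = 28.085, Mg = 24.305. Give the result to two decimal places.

First mineral: 15.555 g Mg in 243.668 g formula = 6.38 wt% Mg.
Second mineral: 17.500 g Mg in 225.378 g formula = 7.76 wt% Mg.
6.38% − 7.76% gives a difference of -1.38 percentage points.

-1.38 percentage points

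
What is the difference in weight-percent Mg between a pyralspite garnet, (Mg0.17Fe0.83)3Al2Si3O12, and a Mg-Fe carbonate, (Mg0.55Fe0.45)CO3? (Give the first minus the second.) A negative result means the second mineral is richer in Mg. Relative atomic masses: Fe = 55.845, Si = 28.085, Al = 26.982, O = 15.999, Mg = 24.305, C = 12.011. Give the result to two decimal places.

-11.00 percentage points

First mineral: 12.396 g Mg in 481.657 g formula = 2.57 wt% Mg.
Second mineral: 13.368 g Mg in 98.506 g formula = 13.57 wt% Mg.
2.57% − 13.57% gives a difference of -11.00 percentage points.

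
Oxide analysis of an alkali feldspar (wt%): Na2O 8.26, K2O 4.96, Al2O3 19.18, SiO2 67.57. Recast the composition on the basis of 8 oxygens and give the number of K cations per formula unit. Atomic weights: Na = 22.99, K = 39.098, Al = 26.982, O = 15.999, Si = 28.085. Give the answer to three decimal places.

0.281 K apfu

Na2O: 8.26/61.979 = 0.13327 mol → 0.26654 mol Na, 0.13327 mol O.
K2O: 4.96/94.195 = 0.05266 mol → 0.10532 mol K, 0.05266 mol O.
Al2O3: 19.18/101.961 = 0.18811 mol → 0.37622 mol Al, 0.56433 mol O.
SiO2: 67.57/60.083 = 1.12461 mol → 1.12461 mol Si, 2.24922 mol O.
Total oxygen = 2.99948 mol. Normalization factor = 8/2.99948 = 2.66713.
K per 8 O = 0.10532 × 2.66713 = 0.281.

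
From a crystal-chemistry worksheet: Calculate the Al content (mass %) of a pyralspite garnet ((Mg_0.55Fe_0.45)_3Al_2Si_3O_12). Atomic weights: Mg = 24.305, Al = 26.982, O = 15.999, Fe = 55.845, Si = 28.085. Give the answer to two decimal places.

12.11 mass %

M((Mg_0.55Fe_0.45)_3Al_2Si_3O_12) = 445.701 g/mol.
Al contributes 2 × 26.982 = 53.964 g per mole.
53.964/445.701 = 0.1211 → 12.11%.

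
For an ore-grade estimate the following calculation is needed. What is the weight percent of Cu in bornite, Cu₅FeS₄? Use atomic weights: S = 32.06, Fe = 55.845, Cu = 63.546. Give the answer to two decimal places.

63.32 weight percent

Formula mass = 5*63.546 + 1*55.845 + 4*32.06 = 501.815 g/mol, of which 317.730 g is Cu.
So Cu makes up 317.730/501.815 = 0.6332 of the mass, i.e. 63.32%.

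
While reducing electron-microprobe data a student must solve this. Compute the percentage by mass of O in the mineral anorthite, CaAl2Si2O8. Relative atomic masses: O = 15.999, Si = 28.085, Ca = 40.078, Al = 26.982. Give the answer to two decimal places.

Formula mass = 1*40.078 + 2*26.982 + 2*28.085 + 8*15.999 = 278.204 g/mol, of which 127.992 g is O.
So O makes up 127.992/278.204 = 0.4601 of the mass, i.e. 46.01%.

46.01 wt%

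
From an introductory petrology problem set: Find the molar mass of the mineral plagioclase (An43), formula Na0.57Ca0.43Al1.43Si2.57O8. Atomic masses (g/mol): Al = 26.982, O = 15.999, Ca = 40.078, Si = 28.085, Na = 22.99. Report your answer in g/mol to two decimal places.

269.09 g/mol

The formula mass is the sum 0.57*22.99 + 0.43*40.078 + 1.43*26.982 + 2.57*28.085 + 8*15.999.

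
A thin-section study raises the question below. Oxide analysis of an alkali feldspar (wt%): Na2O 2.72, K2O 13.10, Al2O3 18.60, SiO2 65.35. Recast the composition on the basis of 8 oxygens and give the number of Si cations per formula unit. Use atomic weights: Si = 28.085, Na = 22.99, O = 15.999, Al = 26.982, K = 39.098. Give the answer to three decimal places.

2.995 Si apfu

Na2O: 2.72/61.979 = 0.04389 mol → 0.08778 mol Na, 0.04389 mol O.
K2O: 13.10/94.195 = 0.13907 mol → 0.27814 mol K, 0.13907 mol O.
Al2O3: 18.60/101.961 = 0.18242 mol → 0.36484 mol Al, 0.54726 mol O.
SiO2: 65.35/60.083 = 1.08766 mol → 1.08766 mol Si, 2.17532 mol O.
Total oxygen = 2.90554 mol. Normalization factor = 8/2.90554 = 2.75336.
Si per 8 O = 1.08766 × 2.75336 = 2.995.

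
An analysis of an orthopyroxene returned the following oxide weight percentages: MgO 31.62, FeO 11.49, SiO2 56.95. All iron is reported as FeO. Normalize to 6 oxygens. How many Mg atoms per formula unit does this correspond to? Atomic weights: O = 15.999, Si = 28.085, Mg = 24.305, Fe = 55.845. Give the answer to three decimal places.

MgO (M=40.304): mol = 0.78454; Mg = 0.78454, O = 0.78454.
FeO (M=71.844): mol = 0.15993; Fe = 0.15993, O = 0.15993.
SiO2 (M=60.083): mol = 0.94786; Si = 0.94786, O = 1.89572.
ΣO = 2.84019; factor = 6/ΣO = 2.11253.
Mg apfu = 0.78454 × 2.11253 = 1.657.

1.657 Mg apfu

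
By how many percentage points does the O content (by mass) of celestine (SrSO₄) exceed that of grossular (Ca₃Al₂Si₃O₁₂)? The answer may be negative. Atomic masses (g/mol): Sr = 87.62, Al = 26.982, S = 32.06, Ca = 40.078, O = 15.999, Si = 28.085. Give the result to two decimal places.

O in SrSO₄: molar mass 183.676 g/mol; 4×15.999 = 63.996 g → 34.84 wt%.
O in Ca₃Al₂Si₃O₁₂: molar mass 450.441 g/mol; 12×15.999 = 191.988 g → 42.62 wt%.
Difference = 34.84 − 42.62 = -7.78 percentage points.

-7.78 percentage points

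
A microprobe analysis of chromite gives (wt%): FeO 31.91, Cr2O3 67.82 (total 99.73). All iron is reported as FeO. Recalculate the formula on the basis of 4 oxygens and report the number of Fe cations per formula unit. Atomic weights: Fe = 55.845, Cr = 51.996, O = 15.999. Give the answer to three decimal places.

0.997 Fe apfu

FeO (M=71.844): mol = 0.44416; Fe = 0.44416, O = 0.44416.
Cr2O3 (M=151.989): mol = 0.44622; Cr = 0.89244, O = 1.33866.
ΣO = 1.78282; factor = 4/ΣO = 2.24364.
Fe apfu = 0.44416 × 2.24364 = 0.997.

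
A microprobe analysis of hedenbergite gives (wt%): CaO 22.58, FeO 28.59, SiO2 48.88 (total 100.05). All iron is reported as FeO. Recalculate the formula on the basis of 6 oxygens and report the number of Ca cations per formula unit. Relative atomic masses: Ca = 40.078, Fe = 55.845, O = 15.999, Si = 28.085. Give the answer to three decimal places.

CaO (M=56.077): mol = 0.40266; Ca = 0.40266, O = 0.40266.
FeO (M=71.844): mol = 0.39795; Fe = 0.39795, O = 0.39795.
SiO2 (M=60.083): mol = 0.81354; Si = 0.81354, O = 1.62708.
ΣO = 2.42769; factor = 6/ΣO = 2.47149.
Ca apfu = 0.40266 × 2.47149 = 0.995.

0.995 Ca apfu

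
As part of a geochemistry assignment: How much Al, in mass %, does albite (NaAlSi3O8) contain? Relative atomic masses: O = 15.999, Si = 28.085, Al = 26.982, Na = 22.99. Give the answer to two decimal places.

10.29 mass %

Molar mass of NaAlSi3O8: 1*22.99 + 1*26.982 + 3*28.085 + 8*15.999 = 262.219 g/mol.
Mass of Al per formula unit: 1 × 26.982 = 26.982 g.
Weight fraction Al = 26.982 / 262.219 = 0.1029.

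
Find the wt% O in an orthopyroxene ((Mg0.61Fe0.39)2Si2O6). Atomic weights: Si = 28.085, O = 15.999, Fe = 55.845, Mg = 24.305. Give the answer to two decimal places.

Molar mass of (Mg0.61Fe0.39)2Si2O6: 1.22*24.305 + 0.78*55.845 + 2*28.085 + 6*15.999 = 225.375 g/mol.
Mass of O per formula unit: 6 × 15.999 = 95.994 g.
Weight fraction O = 95.994 / 225.375 = 0.4259.

42.59 mass %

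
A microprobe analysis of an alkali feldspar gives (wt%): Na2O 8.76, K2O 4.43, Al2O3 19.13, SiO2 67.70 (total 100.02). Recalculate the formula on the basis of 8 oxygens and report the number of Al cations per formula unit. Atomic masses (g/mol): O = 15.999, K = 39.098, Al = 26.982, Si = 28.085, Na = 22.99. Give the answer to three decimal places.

0.999 Al apfu

Na2O: 8.76/61.979 = 0.14134 mol → 0.28268 mol Na, 0.14134 mol O.
K2O: 4.43/94.195 = 0.04703 mol → 0.09406 mol K, 0.04703 mol O.
Al2O3: 19.13/101.961 = 0.18762 mol → 0.37524 mol Al, 0.56286 mol O.
SiO2: 67.70/60.083 = 1.12677 mol → 1.12677 mol Si, 2.25354 mol O.
Total oxygen = 3.00477 mol. Normalization factor = 8/3.00477 = 2.66243.
Al per 8 O = 0.37524 × 2.66243 = 0.999.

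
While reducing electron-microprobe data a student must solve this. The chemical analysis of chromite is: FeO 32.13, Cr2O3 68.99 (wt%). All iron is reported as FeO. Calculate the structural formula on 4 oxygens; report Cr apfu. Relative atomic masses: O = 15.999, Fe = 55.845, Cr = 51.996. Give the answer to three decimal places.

2.007 Cr apfu

32.13 wt% FeO ÷ 71.844 g/mol = 0.44722 mol, giving 0.44722 Fe and 0.44722 O.
68.99 wt% Cr2O3 ÷ 151.989 g/mol = 0.45391 mol, giving 0.90782 Cr and 1.36173 O.
Oxygen sums to 1.80895; scaling by 4/1.80895 = 2.21123 puts the formula on 4 O.
Cr: 0.90782 × 2.21123 = 2.007 atoms per formula unit.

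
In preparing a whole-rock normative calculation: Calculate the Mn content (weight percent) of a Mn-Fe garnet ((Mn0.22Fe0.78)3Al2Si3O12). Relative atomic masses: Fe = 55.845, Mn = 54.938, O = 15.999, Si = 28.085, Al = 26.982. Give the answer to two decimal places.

Molar mass of (Mn0.22Fe0.78)3Al2Si3O12: 0.66·54.938 + 2.34·55.845 + 2·26.982 + 3·28.085 + 12·15.999 = 497.143 g/mol.
Mass of Mn per formula unit: 0.66 × 54.938 = 36.259 g.
Weight fraction Mn = 36.259 / 497.143 = 0.0729.

7.29 weight percent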